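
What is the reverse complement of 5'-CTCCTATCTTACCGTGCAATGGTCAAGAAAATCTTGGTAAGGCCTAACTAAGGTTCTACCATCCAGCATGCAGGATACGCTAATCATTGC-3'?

5'-GCAATGATTAGCGTATCCTGCATGCTGGATGGTAGAACCTTAGTTAGGCCTTACCAAGATTTTCTTGACCATTGCACGGTAAGATAGGAG-3'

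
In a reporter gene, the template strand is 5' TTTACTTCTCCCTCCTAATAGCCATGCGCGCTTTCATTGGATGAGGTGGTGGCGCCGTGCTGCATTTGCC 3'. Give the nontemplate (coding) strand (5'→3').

5'-GGCAAATGCAGCACGGCGCCACCACCTCATCCAATGAAAGCGCGCATGGCTATTAGGAGGGAGAAGTAAA-3'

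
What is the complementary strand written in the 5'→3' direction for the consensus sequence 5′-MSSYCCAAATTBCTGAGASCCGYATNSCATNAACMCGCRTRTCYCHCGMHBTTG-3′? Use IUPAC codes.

5'-CAAVDKCGDGRGAYAYGCGKGTTNATGSNATRCGGSTCTCAGVAATTTGGRSSK-3'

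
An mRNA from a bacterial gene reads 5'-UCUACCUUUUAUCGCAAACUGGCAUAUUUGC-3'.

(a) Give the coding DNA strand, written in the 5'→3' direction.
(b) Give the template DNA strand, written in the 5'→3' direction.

(a) The coding strand matches the mRNA with U→T.
(b) The template strand is the reverse complement of the coding strand.

(a) 5'-TCTACCTTTTATCGCAAACTGGCATATTTGC-3'
(b) 5'-GCAAATATGCCAGTTTGCGATAAAAGGTAGA-3'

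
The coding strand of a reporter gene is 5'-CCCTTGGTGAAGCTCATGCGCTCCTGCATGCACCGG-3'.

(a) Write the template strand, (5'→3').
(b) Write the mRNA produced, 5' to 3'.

(a) 5'-CCGGTGCATGCAGGAGCGCATGAGCTTCACCAAGGG-3'
(b) 5'-CCCUUGGUGAAGCUCAUGCGCUCCUGCAUGCACCGG-3'

(a) The template strand is the reverse complement of the coding strand: complement GGGAACCACTTCGAGTACGCGAGGACGTACGTGGCC, then reverse.
(b) mRNA matches the coding strand with T→U.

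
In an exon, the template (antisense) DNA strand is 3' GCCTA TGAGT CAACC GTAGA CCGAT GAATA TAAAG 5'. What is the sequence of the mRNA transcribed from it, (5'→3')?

5′-CGGAUACUCAGUUGGCAUCUGGCUACUUAUAUUUC-3′

Reading the template 3'→5' as shown, RNA polymerase pairs each base (A→U, T→A, G↔C) to build mRNA 5'→3' directly.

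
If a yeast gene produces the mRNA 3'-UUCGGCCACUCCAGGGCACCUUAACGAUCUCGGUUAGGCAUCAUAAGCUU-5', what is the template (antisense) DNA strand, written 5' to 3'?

5'-AAGCCGGTGAGGTCCCGTGGAATTGCTAGAGCCAATCCGTAGTATTCGAA-3'

Written 5'→3' the mRNA is UUCGAAUACUACGGAUUGGCUCUAGCAAUUCCACGGGACCUCACCGGCUU, so the coding DNA strand is TTCGAATACTACGGATTGGCTCTAGCAATTCCACGGGACCTCACCGGCTT. The template is its reverse complement.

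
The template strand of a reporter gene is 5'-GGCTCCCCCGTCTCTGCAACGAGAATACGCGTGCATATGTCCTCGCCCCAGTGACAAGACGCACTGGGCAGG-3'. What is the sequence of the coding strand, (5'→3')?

5'-CCTGCCCAGTGCGTCTTGTCACTGGGGCGAGGACATATGCACGCGTATTCTCGTTGCAGAGACGGGGGAGCC-3'

The coding strand is complementary and antiparallel to the template: take the complement (A↔T, G↔C) and reverse.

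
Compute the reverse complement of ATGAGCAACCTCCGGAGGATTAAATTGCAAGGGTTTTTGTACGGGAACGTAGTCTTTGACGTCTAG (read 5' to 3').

Complement each base (A↔T, G↔C): TACTCGTTGGAGGCCTCCTAATTTAACGTTCCCAAAAACATGCCCTTGCATCAGAAACTGCAGATC. Then reverse.

5'-CTAGACGTCAAAGACTACGTTCCCGTACAAAAACCCTTGCAATTTAATCCTCCGGAGGTTGCTCAT-3'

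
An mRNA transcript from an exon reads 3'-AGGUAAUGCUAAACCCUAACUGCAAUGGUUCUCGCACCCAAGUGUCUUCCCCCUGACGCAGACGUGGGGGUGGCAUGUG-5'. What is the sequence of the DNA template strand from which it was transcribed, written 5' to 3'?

Written 5'→3' the mRNA is GUGUACGGUGGGGGUGCAGACGCAGUCCCCCUUCUGUGAACCCACGCUCUUGGUAACGUCAAUCCCAAAUCGUAAUGGA, so the coding DNA strand is GTGTACGGTGGGGGTGCAGACGCAGTCCCCCTTCTGTGAACCCACGCTCTTGGTAACGTCAATCCCAAATCGTAATGGA. The template is its reverse complement.

5'-TCCATTACGATTTGGGATTGACGTTACCAAGAGCGTGGGTTCACAGAAGGGGGACTGCGTCTGCACCCCCACCGTACAC-3'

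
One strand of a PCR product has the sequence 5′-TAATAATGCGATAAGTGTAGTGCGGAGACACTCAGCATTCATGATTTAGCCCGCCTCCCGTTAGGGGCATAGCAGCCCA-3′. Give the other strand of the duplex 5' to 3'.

5'-TGGGCTGCTATGCCCCTAACGGGAGGCGGGCTAAATCATGAATGCTGAGTGTCTCCGCACTACACTTATCGCATTATTA-3'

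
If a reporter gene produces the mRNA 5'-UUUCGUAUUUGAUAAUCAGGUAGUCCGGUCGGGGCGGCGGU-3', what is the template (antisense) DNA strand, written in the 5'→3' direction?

5'-ACCGCCGCCCCGACCGGACTACCTGATTATCAAATACGAAA-3'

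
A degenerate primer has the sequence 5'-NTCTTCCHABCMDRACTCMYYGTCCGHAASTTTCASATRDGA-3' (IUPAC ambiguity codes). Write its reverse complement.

5'-TCHYATSTGAAASTTDCGGACRRKGAGTYHKGVTDGGAAGAN-3'

Standard pairs A↔T, G↔C; ambiguity codes pair R↔Y, M↔K, S↔S, B↔V, D↔H, N↔N. Complement (NAGAAGGDTVGKHYTGAGKRRCAGGCDTTSAAAGTSTAYHCT), then reverse for 5'→3'.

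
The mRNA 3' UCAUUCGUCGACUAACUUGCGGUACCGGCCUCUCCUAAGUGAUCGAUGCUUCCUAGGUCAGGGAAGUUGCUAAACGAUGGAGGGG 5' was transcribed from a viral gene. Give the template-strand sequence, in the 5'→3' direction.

5'-AGTAAGCAGCTGATTGAACGCCATGGCCGGAGAGGATTCACTAGCTACGAAGGATCCAGTCCCTTCAACGATTTGCTACCTCCCC-3'

Written 5'→3' the mRNA is GGGGAGGUAGCAAAUCGUUGAAGGGACUGGAUCCUUCGUAGCUAGUGAAUCCUCUCCGGCCAUGGCGUUCAAUCAGCUGCUUACU, so the coding DNA strand is GGGGAGGTAGCAAATCGTTGAAGGGACTGGATCCTTCGTAGCTAGTGAATCCTCTCCGGCCATGGCGTTCAATCAGCTGCTTACT. The template is its reverse complement.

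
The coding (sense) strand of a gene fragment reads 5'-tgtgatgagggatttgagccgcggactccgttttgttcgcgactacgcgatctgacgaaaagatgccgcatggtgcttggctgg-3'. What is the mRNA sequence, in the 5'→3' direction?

5'-UGUGAUGAGGGAUUUGAGCCGCGGACUCCGUUUUGUUCGCGACUACGCGAUCUGACGAAAAGAUGCCGCAUGGUGCUUGGCUGG-3'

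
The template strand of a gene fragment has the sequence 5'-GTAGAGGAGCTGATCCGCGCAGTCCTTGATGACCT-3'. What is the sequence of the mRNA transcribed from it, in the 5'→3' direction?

5′-AGGUCAUCAAGGACUGCGCGGAUCAGCUCCUCUAC-3′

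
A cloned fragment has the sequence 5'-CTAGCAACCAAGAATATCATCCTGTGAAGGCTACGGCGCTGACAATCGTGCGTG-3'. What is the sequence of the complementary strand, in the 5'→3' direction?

5'-CACGCACGATTGTCAGCGCCGTAGCCTTCACAGGATGATATTCTTGGTTGCTAG-3'

The complement of CTAGCAACCAAGAATATCATCCTGTGAAGGCTACGGCGCTGACAATCGTGCGTG is GATCGTTGGTTCTTATAGTAGGACACTTCCGATGCCGCGACTGTTAGCACGCAC (A↔T, G↔C). DNA strands are antiparallel, so the complementary strand runs 3'→5'; reversing gives the 5'→3' form.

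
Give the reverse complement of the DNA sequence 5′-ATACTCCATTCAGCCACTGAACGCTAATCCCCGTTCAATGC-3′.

Reading the sequence 3'→5' and pairing each base (A↔T, G↔C) gives the reverse complement directly.

5′-GCATTGAACGGGGATTAGCGTTCAGTGGCTGAATGGAGTAT-3′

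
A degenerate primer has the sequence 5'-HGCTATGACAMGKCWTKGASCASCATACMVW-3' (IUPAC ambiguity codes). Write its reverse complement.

5′-WBKGTATGSTGSTCMAWGMCKTGTCATAGCD-3′

Standard pairs A↔T, G↔C; ambiguity codes pair M↔K, W↔W, S↔S, H↔D, V↔B. Complement (DCGATACTGTKCMGWAMCTSGTSGTATGKBW), then reverse for 5'→3'.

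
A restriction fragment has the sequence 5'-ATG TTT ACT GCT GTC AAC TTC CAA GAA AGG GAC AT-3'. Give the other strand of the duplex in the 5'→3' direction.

5'-ATGTCCCTTTCTTGGAAGTTGACAGCAGTAAACAT-3'

Pairing A↔T and G↔C gives TACAAATGACGACAGTTGAAGGTTCTTTCCCTGTA, running 3'→5'. Reverse for the 5'→3' convention.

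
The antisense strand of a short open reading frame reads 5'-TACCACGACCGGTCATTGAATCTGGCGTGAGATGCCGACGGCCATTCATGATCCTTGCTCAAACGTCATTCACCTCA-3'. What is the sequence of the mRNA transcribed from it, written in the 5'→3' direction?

RNA polymerase reads the template 3'→5' and synthesizes mRNA 5'→3' by base-pairing (A→U, T→A, G↔C). The complement of the template is ATGGTGCTGGCCAGTAACTTAGACCGCACTCTACGGCTGCCGGTAAGTACTAGGAACGAGTTTGCAGTAAGTGGAGT; antiparallel, so 5'→3' the coding strand is TGAGGTGAATGACGTTTGAGCAAGGATCATGAATGGCCGTCGGCATCTCACGCCAGATTCAATGACCGGTCGTGGTA. Replace T with U for the mRNA.

5'-UGAGGUGAAUGACGUUUGAGCAAGGAUCAUGAAUGGCCGUCGGCAUCUCACGCCAGAUUCAAUGACCGGUCGUGGUA-3'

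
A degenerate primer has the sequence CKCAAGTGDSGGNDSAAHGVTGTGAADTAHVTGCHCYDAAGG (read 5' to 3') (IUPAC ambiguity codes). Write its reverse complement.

Standard pairs A↔T, G↔C; ambiguity codes pair Y↔R, K↔M, S↔S, D↔H, V↔B, N↔N. Complement (GMGTTCACHSCCNHSTTDCBACACTTHATDBACGDGRHTTCC), then reverse for 5'→3'.

5′-CCTTHRGDGCABDTAHTTCACABCDTTSHNCCSHCACTTGMG-3′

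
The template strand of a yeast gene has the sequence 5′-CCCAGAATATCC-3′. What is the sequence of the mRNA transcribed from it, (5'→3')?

5'-GGAUAUUCUGGG-3'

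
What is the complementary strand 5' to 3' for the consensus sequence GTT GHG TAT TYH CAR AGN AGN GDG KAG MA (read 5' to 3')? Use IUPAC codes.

5′-TKCTMCHCNCTNCTYTGDRAATACDCAAC-3′

Standard pairs A↔T, G↔C; ambiguity codes pair R↔Y, M↔K, D↔H, N↔N. Complement (CAACDCATAARDGTYTCNTCNCHCMTCKT), then reverse for 5'→3'.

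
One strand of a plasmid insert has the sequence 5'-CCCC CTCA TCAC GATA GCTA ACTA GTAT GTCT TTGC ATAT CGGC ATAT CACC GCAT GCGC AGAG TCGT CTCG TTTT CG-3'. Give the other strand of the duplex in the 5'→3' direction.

Pairing A↔T and G↔C gives GGGGGAGTAGTGCTATCGATTGATCATACAGAAACGTATAGCCGTATAGTGGCGTACGCGTCTCAGCAGAGCAAAAGC, running 3'→5'. Reverse for the 5'→3' convention.

5'-CGAAAACGAGACGACTCTGCGCATGCGGTGATATGCCGATATGCAAAGACATACTAGTTAGCTATCGTGATGAGGGGG-3'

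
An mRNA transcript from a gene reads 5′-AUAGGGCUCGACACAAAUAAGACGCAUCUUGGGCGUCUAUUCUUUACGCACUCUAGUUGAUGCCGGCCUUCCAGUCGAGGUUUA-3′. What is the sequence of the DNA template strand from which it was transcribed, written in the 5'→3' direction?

Replace U with T to get the coding DNA strand: ATAGGGCTCGACACAAATAAGACGCATCTTGGGCGTCTATTCTTTACGCACTCTAGTTGATGCCGGCCTTCCAGTCGAGGTTTA. The template strand is its reverse complement (complement TATCCCGAGCTGTGTTTATTCTGCGTAGAACCCGCAGATAAGAAATGCGTGAGATCAACTACGGCCGGAAGGTCAGCTCCAAAT, then reverse).

5′-TAAACCTCGACTGGAAGGCCGGCATCAACTAGAGTGCGTAAAGAATAGACGCCCAAGATGCGTCTTATTTGTGTCGAGCCCTAT-3′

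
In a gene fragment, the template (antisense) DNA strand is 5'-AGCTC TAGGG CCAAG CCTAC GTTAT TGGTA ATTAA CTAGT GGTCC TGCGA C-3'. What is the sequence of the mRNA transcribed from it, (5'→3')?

5'-GUCGCAGGACCACUAGUUAAUUACCAAUAACGUAGGCUUGGCCCUAGAGCU-3'

RNA polymerase reads the template 3'→5' and synthesizes mRNA 5'→3' by base-pairing (A→U, T→A, G↔C). The complement of the template is TCGAGATCCCGGTTCGGATGCAATAACCATTAATTGATCACCAGGACGCTG; antiparallel, so 5'→3' the coding strand is GTCGCAGGACCACTAGTTAATTACCAATAACGTAGGCTTGGCCCTAGAGCT. Replace T with U for the mRNA.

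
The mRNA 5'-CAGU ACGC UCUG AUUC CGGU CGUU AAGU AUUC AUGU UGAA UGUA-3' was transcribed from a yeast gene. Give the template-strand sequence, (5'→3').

Replace U with T to get the coding DNA strand: CAGTACGCTCTGATTCCGGTCGTTAAGTATTCATGTTGAATGTA. The template strand is its reverse complement (complement GTCATGCGAGACTAAGGCCAGCAATTCATAAGTACAACTTACAT, then reverse).

5'-TACATTCAACATGAATACTTAACGACCGGAATCAGAGCGTACTG-3'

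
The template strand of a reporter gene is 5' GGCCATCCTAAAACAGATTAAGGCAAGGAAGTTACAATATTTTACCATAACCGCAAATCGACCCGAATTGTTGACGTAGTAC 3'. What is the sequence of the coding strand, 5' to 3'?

5′-GTACTACGTCAACAATTCGGGTCGATTTGCGGTTATGGTAAAATATTGTAACTTCCTTGCCTTAATCTGTTTTAGGATGGCC-3′

The coding strand is complementary and antiparallel to the template: take the complement (A↔T, G↔C) and reverse.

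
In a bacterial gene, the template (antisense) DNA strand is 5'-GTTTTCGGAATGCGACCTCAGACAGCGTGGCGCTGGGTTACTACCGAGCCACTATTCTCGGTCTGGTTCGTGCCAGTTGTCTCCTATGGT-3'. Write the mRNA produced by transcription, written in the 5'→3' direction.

5'-ACCAUAGGAGACAACUGGCACGAACCAGACCGAGAAUAGUGGCUCGGUAGUAACCCAGCGCCACGCUGUCUGAGGUCGCAUUCCGAAAAC-3'

RNA polymerase reads the template 3'→5' and synthesizes mRNA 5'→3' by base-pairing (A→U, T→A, G↔C). The complement of the template is CAAAAGCCTTACGCTGGAGTCTGTCGCACCGCGACCCAATGATGGCTCGGTGATAAGAGCCAGACCAAGCACGGTCAACAGAGGATACCA; antiparallel, so 5'→3' the coding strand is ACCATAGGAGACAACTGGCACGAACCAGACCGAGAATAGTGGCTCGGTAGTAACCCAGCGCCACGCTGTCTGAGGTCGCATTCCGAAAAC. Replace T with U for the mRNA.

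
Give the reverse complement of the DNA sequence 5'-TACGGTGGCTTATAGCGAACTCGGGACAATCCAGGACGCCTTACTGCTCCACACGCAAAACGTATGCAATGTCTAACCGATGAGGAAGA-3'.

5'-TCTTCCTCATCGGTTAGACATTGCATACGTTTTGCGTGTGGAGCAGTAAGGCGTCCTGGATTGTCCCGAGTTCGCTATAAGCCACCGTA-3'

Reading the sequence 3'→5' and pairing each base (A↔T, G↔C) gives the reverse complement directly.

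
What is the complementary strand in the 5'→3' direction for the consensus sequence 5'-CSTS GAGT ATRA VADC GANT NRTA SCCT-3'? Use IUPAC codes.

5'-AGGSTAYNANTCGHTBTYATACTCSASG-3'

Standard pairs A↔T, G↔C; ambiguity codes pair R↔Y, S↔S, D↔H, V↔B, N↔N. Complement (GSASCTCATAYTBTHGCTNANYATSGGA), then reverse for 5'→3'.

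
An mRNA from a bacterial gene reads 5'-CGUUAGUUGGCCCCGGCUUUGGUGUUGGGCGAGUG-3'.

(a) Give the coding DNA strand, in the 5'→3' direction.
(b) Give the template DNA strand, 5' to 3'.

(a) The coding strand matches the mRNA with U→T.
(b) The template strand is the reverse complement of the coding strand.

(a) 5'-CGTTAGTTGGCCCCGGCTTTGGTGTTGGGCGAGTG-3'
(b) 5′-CACTCGCCCAACACCAAAGCCGGGGCCAACTAACG-3′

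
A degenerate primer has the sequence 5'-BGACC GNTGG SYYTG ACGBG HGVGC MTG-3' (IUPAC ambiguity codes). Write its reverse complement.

5'-CAKGCBCDCVCGTCARRSCCANCGGTCV-3'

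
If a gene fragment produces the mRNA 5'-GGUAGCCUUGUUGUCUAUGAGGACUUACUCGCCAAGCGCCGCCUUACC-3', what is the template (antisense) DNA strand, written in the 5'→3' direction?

5'-GGTAAGGCGGCGCTTGGCGAGTAAGTCCTCATAGACAACAAGGCTACC-3'

Replace U with T to get the coding DNA strand: GGTAGCCTTGTTGTCTATGAGGACTTACTCGCCAAGCGCCGCCTTACC. The template strand is its reverse complement (complement CCATCGGAACAACAGATACTCCTGAATGAGCGGTTCGCGGCGGAATGG, then reverse).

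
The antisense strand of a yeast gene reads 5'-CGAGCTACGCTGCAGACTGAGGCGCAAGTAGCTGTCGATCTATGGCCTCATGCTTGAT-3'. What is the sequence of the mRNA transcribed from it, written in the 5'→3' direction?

RNA polymerase reads the template 3'→5' and synthesizes mRNA 5'→3' by base-pairing (A→U, T→A, G↔C). The complement of the template is GCTCGATGCGACGTCTGACTCCGCGTTCATCGACAGCTAGATACCGGAGTACGAACTA; antiparallel, so 5'→3' the coding strand is ATCAAGCATGAGGCCATAGATCGACAGCTACTTGCGCCTCAGTCTGCAGCGTAGCTCG. Replace T with U for the mRNA.

5'-AUCAAGCAUGAGGCCAUAGAUCGACAGCUACUUGCGCCUCAGUCUGCAGCGUAGCUCG-3'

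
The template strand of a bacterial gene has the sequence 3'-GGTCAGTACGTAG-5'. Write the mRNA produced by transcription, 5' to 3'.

Reading the template 3'→5' as shown, RNA polymerase pairs each base (A→U, T→A, G↔C) to build mRNA 5'→3' directly.

5′-CCAGUCAUGCAUC-3′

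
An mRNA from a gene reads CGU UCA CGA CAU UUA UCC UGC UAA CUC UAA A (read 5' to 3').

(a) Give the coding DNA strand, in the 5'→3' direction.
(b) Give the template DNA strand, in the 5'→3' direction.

(a) The coding strand matches the mRNA with U→T.
(b) The template strand is the reverse complement of the coding strand.

(a) 5'-CGTTCACGACATTTATCCTGCTAACTCTAAA-3'
(b) 5'-TTTAGAGTTAGCAGGATAAATGTCGTGAACG-3'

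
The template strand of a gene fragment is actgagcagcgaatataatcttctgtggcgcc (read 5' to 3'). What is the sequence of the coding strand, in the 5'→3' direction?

5'-GGCGCCACAGAAGATTATATTCGCTGCTCAGT-3'

The coding strand is complementary and antiparallel to the template: take the complement (A↔T, G↔C) and reverse.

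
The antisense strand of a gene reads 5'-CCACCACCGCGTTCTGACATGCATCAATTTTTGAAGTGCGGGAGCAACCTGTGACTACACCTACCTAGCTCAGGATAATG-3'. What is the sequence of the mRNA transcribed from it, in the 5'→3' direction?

5'-CAUUAUCCUGAGCUAGGUAGGUGUAGUCACAGGUUGCUCCCGCACUUCAAAAAUUGAUGCAUGUCAGAACGCGGUGGUGG-3'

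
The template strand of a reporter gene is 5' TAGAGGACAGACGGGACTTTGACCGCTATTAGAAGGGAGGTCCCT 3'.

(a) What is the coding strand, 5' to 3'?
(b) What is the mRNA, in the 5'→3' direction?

(a) 5'-AGGGACCTCCCTTCTAATAGCGGTCAAAGTCCCGTCTGTCCTCTA-3'
(b) 5'-AGGGACCUCCCUUCUAAUAGCGGUCAAAGUCCCGUCUGUCCUCUA-3'

(a) The coding strand is the reverse complement of the template: complement ATCTCCTGTCTGCCCTGAAACTGGCGATAATCTTCCCTCCAGGGA, then reverse.
(b) mRNA has the coding-strand sequence with T→U.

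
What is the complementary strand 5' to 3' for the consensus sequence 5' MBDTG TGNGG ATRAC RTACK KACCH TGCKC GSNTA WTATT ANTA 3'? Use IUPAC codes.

Standard pairs A↔T, G↔C; ambiguity codes pair R↔Y, M↔K, W↔W, S↔S, B↔V, D↔H, N↔N. Complement (KVHACACNCCTAYTGYATGMMTGGDACGMGCSNATWATAATNAT), then reverse for 5'→3'.

5'-TANTAATAWTANSCGMGCADGGTMMGTAYGTYATCCNCACAHVK-3'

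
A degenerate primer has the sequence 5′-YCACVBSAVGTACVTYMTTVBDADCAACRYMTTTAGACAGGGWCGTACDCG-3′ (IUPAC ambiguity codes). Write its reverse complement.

Standard pairs A↔T, G↔C; ambiguity codes pair R↔Y, M↔K, W↔W, S↔S, B↔V, D↔H. Complement (RGTGBVSTBCATGBARKAABVHTHGTTGYRKAAATCTGTCCCWGCATGHGC), then reverse for 5'→3'.

5'-CGHGTACGWCCCTGTCTAAAKRYGTTGHTHVBAAKRABGTACBTSVBGTGR-3'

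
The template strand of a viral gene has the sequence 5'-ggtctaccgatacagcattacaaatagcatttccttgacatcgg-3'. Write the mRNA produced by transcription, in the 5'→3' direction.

5'-CCGAUGUCAAGGAAAUGCUAUUUGUAAUGCUGUAUCGGUAGACC-3'

The mRNA has the sequence of the coding strand (reverse complement of the template) with T→U. Reverse complement of GGTCTACCGATACAGCATTACAAATAGCATTTCCTTGACATCGG is CCGATGTCAAGGAAATGCTATTTGTAATGCTGTATCGGTAGACC; then T→U.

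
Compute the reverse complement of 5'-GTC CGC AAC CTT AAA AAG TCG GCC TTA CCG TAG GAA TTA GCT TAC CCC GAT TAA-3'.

Complement each base (A↔T, G↔C): CAGGCGTTGGAATTTTTCAGCCGGAATGGCATCCTTAATCGAATGGGGCTAATT. Then reverse.

5'-TTAATCGGGGTAAGCTAATTCCTACGGTAAGGCCGACTTTTTAAGGTTGCGGAC-3'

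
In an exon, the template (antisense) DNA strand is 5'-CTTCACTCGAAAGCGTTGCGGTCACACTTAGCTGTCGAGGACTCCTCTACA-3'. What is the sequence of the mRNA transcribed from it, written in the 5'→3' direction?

5'-UGUAGAGGAGUCCUCGACAGCUAAGUGUGACCGCAACGCUUUCGAGUGAAG-3'

RNA polymerase reads the template 3'→5' and synthesizes mRNA 5'→3' by base-pairing (A→U, T→A, G↔C). The complement of the template is GAAGTGAGCTTTCGCAACGCCAGTGTGAATCGACAGCTCCTGAGGAGATGT; antiparallel, so 5'→3' the coding strand is TGTAGAGGAGTCCTCGACAGCTAAGTGTGACCGCAACGCTTTCGAGTGAAG. Replace T with U for the mRNA.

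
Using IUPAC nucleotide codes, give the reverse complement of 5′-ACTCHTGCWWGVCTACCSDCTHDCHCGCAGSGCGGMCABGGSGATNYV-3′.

Standard pairs A↔T, G↔C; ambiguity codes pair Y↔R, M↔K, W↔W, S↔S, B↔V, D↔H, N↔N. Complement (TGAGDACGWWCBGATGGSHGADHGDGCGTCSCGCCKGTVCCSCTANRB), then reverse for 5'→3'.

5'-BRNATCSCCVTGKCCGCSCTGCGDGHDAGHSGGTAGBCWWGCADGAGT-3'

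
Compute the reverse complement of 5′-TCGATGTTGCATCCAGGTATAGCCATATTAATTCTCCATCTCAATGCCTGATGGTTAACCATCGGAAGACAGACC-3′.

5'-GGTCTGTCTTCCGATGGTTAACCATCAGGCATTGAGATGGAGAATTAATATGGCTATACCTGGATGCAACATCGA-3'

Complement each base (A↔T, G↔C): AGCTACAACGTAGGTCCATATCGGTATAATTAAGAGGTAGAGTTACGGACTACCAATTGGTAGCCTTCTGTCTGG. Then reverse.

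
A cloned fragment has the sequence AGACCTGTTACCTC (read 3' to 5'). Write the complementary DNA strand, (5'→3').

The strand is given 3'→5', so its complement runs 5'→3' in the same left-to-right order: pair each base A↔T, G↔C.

5'-TCTGGACAATGGAG-3'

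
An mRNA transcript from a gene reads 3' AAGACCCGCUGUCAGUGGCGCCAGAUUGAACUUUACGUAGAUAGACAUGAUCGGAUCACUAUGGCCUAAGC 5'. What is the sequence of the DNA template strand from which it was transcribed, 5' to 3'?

5'-TTCTGGGCGACAGTCACCGCGGTCTAACTTGAAATGCATCTATCTGTACTAGCCTAGTGATACCGGATTCG-3'

Written 5'→3' the mRNA is CGAAUCCGGUAUCACUAGGCUAGUACAGAUAGAUGCAUUUCAAGUUAGACCGCGGUGACUGUCGCCCAGAA, so the coding DNA strand is CGAATCCGGTATCACTAGGCTAGTACAGATAGATGCATTTCAAGTTAGACCGCGGTGACTGTCGCCCAGAA. The template is its reverse complement.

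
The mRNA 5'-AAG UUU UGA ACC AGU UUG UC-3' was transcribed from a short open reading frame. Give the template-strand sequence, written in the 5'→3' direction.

5'-GACAAACTGGTTCAAAACTT-3'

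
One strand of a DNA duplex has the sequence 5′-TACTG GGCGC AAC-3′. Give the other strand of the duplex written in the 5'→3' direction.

5'-GTTGCGCCCAGTA-3'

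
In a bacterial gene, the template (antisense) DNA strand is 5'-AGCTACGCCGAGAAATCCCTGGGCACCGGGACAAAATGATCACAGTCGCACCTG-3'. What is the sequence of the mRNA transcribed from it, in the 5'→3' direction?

5'-CAGGUGCGACUGUGAUCAUUUUGUCCCGGUGCCCAGGGAUUUCUCGGCGUAGCU-3'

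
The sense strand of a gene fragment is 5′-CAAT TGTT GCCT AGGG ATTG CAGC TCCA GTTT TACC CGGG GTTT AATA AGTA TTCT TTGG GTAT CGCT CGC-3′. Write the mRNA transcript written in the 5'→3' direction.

The mRNA is synthesized from the template strand, so it matches the coding strand with T replaced by U.

5'-CAAUUGUUGCCUAGGGAUUGCAGCUCCAGUUUUACCCGGGGUUUAAUAAGUAUUCUUUGGGUAUCGCUCGC-3'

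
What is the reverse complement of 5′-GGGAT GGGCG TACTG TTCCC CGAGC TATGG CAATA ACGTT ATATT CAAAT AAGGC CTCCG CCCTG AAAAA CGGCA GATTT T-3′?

5′-AAAATCTGCCGTTTTTCAGGGCGGAGGCCTTATTTGAATATAACGTTATTGCCATAGCTCGGGGAACAGTACGCCCATCCC-3′

Reading the sequence 3'→5' and pairing each base (A↔T, G↔C) gives the reverse complement directly.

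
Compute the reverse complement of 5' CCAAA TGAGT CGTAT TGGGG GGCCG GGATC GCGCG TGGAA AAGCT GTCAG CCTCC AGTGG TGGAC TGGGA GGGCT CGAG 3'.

Reading the sequence 3'→5' and pairing each base (A↔T, G↔C) gives the reverse complement directly.

5′-CTCGAGCCCTCCCAGTCCACCACTGGAGGCTGACAGCTTTTCCACGCGCGATCCCGGCCCCCCAATACGACTCATTTGG-3′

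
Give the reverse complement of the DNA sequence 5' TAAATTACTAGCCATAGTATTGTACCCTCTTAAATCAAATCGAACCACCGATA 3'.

Reading the sequence 3'→5' and pairing each base (A↔T, G↔C) gives the reverse complement directly.

5'-TATCGGTGGTTCGATTTGATTTAAGAGGGTACAATACTATGGCTAGTAATTTA-3'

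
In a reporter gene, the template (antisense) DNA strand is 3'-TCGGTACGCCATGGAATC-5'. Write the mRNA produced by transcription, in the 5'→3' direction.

Reading the template 3'→5' as shown, RNA polymerase pairs each base (A→U, T→A, G↔C) to build mRNA 5'→3' directly.

5′-AGCCAUGCGGUACCUUAG-3′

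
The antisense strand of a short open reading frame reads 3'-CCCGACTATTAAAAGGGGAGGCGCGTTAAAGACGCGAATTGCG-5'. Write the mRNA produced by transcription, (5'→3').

Reading the template 3'→5' as shown, RNA polymerase pairs each base (A→U, T→A, G↔C) to build mRNA 5'→3' directly.

5'-GGGCUGAUAAUUUUCCCCUCCGCGCAAUUUCUGCGCUUAACGC-3'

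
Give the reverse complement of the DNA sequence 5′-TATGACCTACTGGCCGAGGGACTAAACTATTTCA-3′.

5'-TGAAATAGTTTAGTCCCTCGGCCAGTAGGTCATA-3'

Complement each base (A↔T, G↔C): ATACTGGATGACCGGCTCCCTGATTTGATAAAGT. Then reverse.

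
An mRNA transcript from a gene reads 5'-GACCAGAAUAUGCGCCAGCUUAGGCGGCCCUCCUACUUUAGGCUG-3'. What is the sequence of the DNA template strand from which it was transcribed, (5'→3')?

5'-CAGCCTAAAGTAGGAGGGCCGCCTAAGCTGGCGCATATTCTGGTC-3'

Replace U with T to get the coding DNA strand: GACCAGAATATGCGCCAGCTTAGGCGGCCCTCCTACTTTAGGCTG. The template strand is its reverse complement (complement CTGGTCTTATACGCGGTCGAATCCGCCGGGAGGATGAAATCCGAC, then reverse).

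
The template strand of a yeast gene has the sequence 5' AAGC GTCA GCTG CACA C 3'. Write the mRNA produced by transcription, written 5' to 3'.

The mRNA has the sequence of the coding strand (reverse complement of the template) with T→U. Reverse complement of AAGCGTCAGCTGCACAC is GTGTGCAGCTGACGCTT; then T→U.

5'-GUGUGCAGCUGACGCUU-3'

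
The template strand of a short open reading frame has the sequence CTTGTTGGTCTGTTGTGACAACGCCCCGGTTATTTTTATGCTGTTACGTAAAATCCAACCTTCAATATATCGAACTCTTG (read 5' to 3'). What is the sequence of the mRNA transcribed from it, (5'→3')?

5'-CAAGAGUUCGAUAUAUUGAAGGUUGGAUUUUACGUAACAGCAUAAAAAUAACCGGGGCGUUGUCACAACAGACCAACAAG-3'

The mRNA has the sequence of the coding strand (reverse complement of the template) with T→U. Reverse complement of CTTGTTGGTCTGTTGTGACAACGCCCCGGTTATTTTTATGCTGTTACGTAAAATCCAACCTTCAATATATCGAACTCTTG is CAAGAGTTCGATATATTGAAGGTTGGATTTTACGTAACAGCATAAAAATAACCGGGGCGTTGTCACAACAGACCAACAAG; then T→U.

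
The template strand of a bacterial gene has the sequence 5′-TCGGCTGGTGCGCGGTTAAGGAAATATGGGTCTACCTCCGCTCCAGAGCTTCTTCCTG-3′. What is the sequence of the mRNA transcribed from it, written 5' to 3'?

5'-CAGGAAGAAGCUCUGGAGCGGAGGUAGACCCAUAUUUCCUUAACCGCGCACCAGCCGA-3'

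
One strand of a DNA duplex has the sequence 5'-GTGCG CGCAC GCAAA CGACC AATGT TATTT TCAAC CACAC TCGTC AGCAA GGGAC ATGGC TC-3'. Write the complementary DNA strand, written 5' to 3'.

Pairing A↔T and G↔C gives CACGCGCGTGCGTTTGCTGGTTACAATAAAAGTTGGTGTGAGCAGTCGTTCCCTGTACCGAG, running 3'→5'. Reverse for the 5'→3' convention.

5'-GAGCCATGTCCCTTGCTGACGAGTGTGGTTGAAAATAACATTGGTCGTTTGCGTGCGCGCAC-3'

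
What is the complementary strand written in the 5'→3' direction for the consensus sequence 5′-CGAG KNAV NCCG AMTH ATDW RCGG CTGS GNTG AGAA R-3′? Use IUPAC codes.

5′-YTTCTCANCSCAGCCGYWHATDAKTCGGNBTNMCTCG-3′

Standard pairs A↔T, G↔C; ambiguity codes pair R↔Y, M↔K, W↔W, S↔S, D↔H, V↔B, N↔N. Complement (GCTCMNTBNGGCTKADTAHWYGCCGACSCNACTCTTY), then reverse for 5'→3'.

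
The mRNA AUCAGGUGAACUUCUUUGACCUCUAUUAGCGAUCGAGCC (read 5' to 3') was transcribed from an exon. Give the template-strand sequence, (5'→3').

5'-GGCTCGATCGCTAATAGAGGTCAAAGAAGTTCACCTGAT-3'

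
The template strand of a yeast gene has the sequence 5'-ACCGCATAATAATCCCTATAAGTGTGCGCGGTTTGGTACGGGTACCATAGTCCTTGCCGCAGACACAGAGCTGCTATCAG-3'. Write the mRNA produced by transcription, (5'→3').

RNA polymerase reads the template 3'→5' and synthesizes mRNA 5'→3' by base-pairing (A→U, T→A, G↔C). The complement of the template is TGGCGTATTATTAGGGATATTCACACGCGCCAAACCATGCCCATGGTATCAGGAACGGCGTCTGTGTCTCGACGATAGTC; antiparallel, so 5'→3' the coding strand is CTGATAGCAGCTCTGTGTCTGCGGCAAGGACTATGGTACCCGTACCAAACCGCGCACACTTATAGGGATTATTATGCGGT. Replace T with U for the mRNA.

5'-CUGAUAGCAGCUCUGUGUCUGCGGCAAGGACUAUGGUACCCGUACCAAACCGCGCACACUUAUAGGGAUUAUUAUGCGGU-3'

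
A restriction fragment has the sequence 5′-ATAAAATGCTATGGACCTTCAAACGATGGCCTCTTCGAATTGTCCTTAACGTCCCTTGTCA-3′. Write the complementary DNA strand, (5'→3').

The complement of ATAAAATGCTATGGACCTTCAAACGATGGCCTCTTCGAATTGTCCTTAACGTCCCTTGTCA is TATTTTACGATACCTGGAAGTTTGCTACCGGAGAAGCTTAACAGGAATTGCAGGGAACAGT (A↔T, G↔C). DNA strands are antiparallel, so the complementary strand runs 3'→5'; reversing gives the 5'→3' form.

5'-TGACAAGGGACGTTAAGGACAATTCGAAGAGGCCATCGTTTGAAGGTCCATAGCATTTTAT-3'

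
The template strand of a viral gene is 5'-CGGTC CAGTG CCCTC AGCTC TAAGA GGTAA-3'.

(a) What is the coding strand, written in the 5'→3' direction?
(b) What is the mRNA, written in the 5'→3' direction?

(a) The coding strand is the reverse complement of the template: complement GCCAGGTCACGGGAGTCGAGATTCTCCATT, then reverse.
(b) mRNA has the coding-strand sequence with T→U.

(a) 5'-TTACCTCTTAGAGCTGAGGGCACTGGACCG-3'
(b) 5'-UUACCUCUUAGAGCUGAGGGCACUGGACCG-3'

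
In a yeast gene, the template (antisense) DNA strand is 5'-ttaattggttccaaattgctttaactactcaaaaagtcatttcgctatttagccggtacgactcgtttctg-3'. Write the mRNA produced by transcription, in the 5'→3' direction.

5′-CAGAAACGAGUCGUACCGGCUAAAUAGCGAAAUGACUUUUUGAGUAGUUAAAGCAAUUUGGAACCAAUUAA-3′

RNA polymerase reads the template 3'→5' and synthesizes mRNA 5'→3' by base-pairing (A→U, T→A, G↔C). The complement of the template is AATTAACCAAGGTTTAACGAAATTGATGAGTTTTTCAGTAAAGCGATAAATCGGCCATGCTGAGCAAAGAC; antiparallel, so 5'→3' the coding strand is CAGAAACGAGTCGTACCGGCTAAATAGCGAAATGACTTTTTGAGTAGTTAAAGCAATTTGGAACCAATTAA. Replace T with U for the mRNA.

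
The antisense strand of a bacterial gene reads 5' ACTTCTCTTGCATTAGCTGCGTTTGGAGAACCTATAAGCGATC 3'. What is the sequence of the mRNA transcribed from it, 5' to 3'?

5'-GAUCGCUUAUAGGUUCUCCAAACGCAGCUAAUGCAAGAGAAGU-3'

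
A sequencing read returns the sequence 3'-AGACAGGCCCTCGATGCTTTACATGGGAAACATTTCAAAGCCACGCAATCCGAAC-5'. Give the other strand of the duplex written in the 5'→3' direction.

The strand is given 3'→5', so its complement runs 5'→3' in the same left-to-right order: pair each base A↔T, G↔C.

5'-TCTGTCCGGGAGCTACGAAATGTACCCTTTGTAAAGTTTCGGTGCGTTAGGCTTG-3'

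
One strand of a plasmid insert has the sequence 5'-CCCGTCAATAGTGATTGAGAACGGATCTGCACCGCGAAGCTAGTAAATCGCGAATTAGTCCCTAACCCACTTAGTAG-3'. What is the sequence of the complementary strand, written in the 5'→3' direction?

5′-CTACTAAGTGGGTTAGGGACTAATTCGCGATTTACTAGCTTCGCGGTGCAGATCCGTTCTCAATCACTATTGACGGG-3′

The complement of CCCGTCAATAGTGATTGAGAACGGATCTGCACCGCGAAGCTAGTAAATCGCGAATTAGTCCCTAACCCACTTAGTAG is GGGCAGTTATCACTAACTCTTGCCTAGACGTGGCGCTTCGATCATTTAGCGCTTAATCAGGGATTGGGTGAATCATC (A↔T, G↔C). DNA strands are antiparallel, so the complementary strand runs 3'→5'; reversing gives the 5'→3' form.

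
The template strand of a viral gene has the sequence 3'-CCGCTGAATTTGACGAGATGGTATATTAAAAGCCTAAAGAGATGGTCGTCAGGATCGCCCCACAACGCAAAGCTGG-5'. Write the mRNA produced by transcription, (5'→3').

5'-GGCGACUUAAACUGCUCUACCAUAUAAUUUUCGGAUUUCUCUACCAGCAGUCCUAGCGGGGUGUUGCGUUUCGACC-3'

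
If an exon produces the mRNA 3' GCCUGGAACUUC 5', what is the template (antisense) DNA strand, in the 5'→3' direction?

Written 5'→3' the mRNA is CUUCAAGGUCCG, so the coding DNA strand is CTTCAAGGTCCG. The template is its reverse complement.

5'-CGGACCTTGAAG-3'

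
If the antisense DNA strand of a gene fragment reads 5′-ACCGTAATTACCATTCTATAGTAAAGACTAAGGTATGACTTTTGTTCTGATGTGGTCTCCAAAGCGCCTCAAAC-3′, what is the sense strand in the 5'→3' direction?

5'-GTTTGAGGCGCTTTGGAGACCACATCAGAACAAAAGTCATACCTTAGTCTTTACTATAGAATGGTAATTACGGT-3'

The coding strand is complementary and antiparallel to the template: take the complement (A↔T, G↔C) and reverse.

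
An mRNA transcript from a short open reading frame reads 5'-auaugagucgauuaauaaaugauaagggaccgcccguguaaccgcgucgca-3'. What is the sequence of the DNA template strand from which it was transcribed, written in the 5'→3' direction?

Replace U with T to get the coding DNA strand: ATATGAGTCGATTAATAAATGATAAGGGACCGCCCGTGTAACCGCGTCGCA. The template strand is its reverse complement (complement TATACTCAGCTAATTATTTACTATTCCCTGGCGGGCACATTGGCGCAGCGT, then reverse).

5′-TGCGACGCGGTTACACGGGCGGTCCCTTATCATTTATTAATCGACTCATAT-3′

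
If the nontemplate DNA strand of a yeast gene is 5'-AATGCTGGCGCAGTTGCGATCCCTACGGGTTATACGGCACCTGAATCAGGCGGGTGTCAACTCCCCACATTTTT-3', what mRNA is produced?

The mRNA is synthesized from the template strand, so it matches the coding strand with T replaced by U.

5'-AAUGCUGGCGCAGUUGCGAUCCCUACGGGUUAUACGGCACCUGAAUCAGGCGGGUGUCAACUCCCCACAUUUUU-3'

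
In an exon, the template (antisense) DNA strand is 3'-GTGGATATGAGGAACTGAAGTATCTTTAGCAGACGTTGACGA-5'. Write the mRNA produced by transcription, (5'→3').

Reading the template 3'→5' as shown, RNA polymerase pairs each base (A→U, T→A, G↔C) to build mRNA 5'→3' directly.

5'-CACCUAUACUCCUUGACUUCAUAGAAAUCGUCUGCAACUGCU-3'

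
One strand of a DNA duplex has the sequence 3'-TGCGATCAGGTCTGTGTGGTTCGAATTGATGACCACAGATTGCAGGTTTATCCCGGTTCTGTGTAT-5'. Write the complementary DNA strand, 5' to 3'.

5'-ACGCTAGTCCAGACACACCAAGCTTAACTACTGGTGTCTAACGTCCAAATAGGGCCAAGACACATA-3'

The strand is given 3'→5', so its complement runs 5'→3' in the same left-to-right order: pair each base A↔T, G↔C.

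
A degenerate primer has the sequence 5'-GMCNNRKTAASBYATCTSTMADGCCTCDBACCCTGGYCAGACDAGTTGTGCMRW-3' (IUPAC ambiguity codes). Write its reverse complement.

5'-WYKGCACAACTHGTCTGRCCAGGGTVHGAGGCHTKASAGATRVSTTAMYNNGKC-3'

Standard pairs A↔T, G↔C; ambiguity codes pair R↔Y, M↔K, W↔W, S↔S, B↔V, D↔H, N↔N. Complement (CKGNNYMATTSVRTAGASAKTHCGGAGHVTGGGACCRGTCTGHTCAACACGKYW), then reverse for 5'→3'.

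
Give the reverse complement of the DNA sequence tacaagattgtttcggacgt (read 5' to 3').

Complement each base (A↔T, G↔C): ATGTTCTAACAAAGCCTGCA. Then reverse.

5'-ACGTCCGAAACAATCTTGTA-3'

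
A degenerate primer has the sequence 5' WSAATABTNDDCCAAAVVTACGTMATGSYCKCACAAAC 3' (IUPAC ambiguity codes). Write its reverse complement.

5'-GTTTGTGMGRSCATKACGTABBTTTGGHHNAVTATTSW-3'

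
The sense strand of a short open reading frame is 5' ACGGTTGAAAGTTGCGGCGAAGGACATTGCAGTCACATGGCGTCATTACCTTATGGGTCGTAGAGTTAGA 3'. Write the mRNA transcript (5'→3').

5'-ACGGUUGAAAGUUGCGGCGAAGGACAUUGCAGUCACAUGGCGUCAUUACCUUAUGGGUCGUAGAGUUAGA-3'

mRNA has the coding-strand sequence with U in place of T.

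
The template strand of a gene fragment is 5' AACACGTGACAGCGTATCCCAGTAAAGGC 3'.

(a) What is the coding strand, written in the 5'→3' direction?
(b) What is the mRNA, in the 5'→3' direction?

(a) 5'-GCCTTTACTGGGATACGCTGTCACGTGTT-3'
(b) 5′-GCCUUUACUGGGAUACGCUGUCACGUGUU-3′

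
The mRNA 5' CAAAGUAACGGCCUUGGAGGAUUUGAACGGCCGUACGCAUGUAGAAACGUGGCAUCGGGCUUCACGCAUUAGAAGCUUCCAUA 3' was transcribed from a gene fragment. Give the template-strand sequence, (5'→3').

5'-TATGGAAGCTTCTAATGCGTGAAGCCCGATGCCACGTTTCTACATGCGTACGGCCGTTCAAATCCTCCAAGGCCGTTACTTTG-3'

Replace U with T to get the coding DNA strand: CAAAGTAACGGCCTTGGAGGATTTGAACGGCCGTACGCATGTAGAAACGTGGCATCGGGCTTCACGCATTAGAAGCTTCCATA. The template strand is its reverse complement (complement GTTTCATTGCCGGAACCTCCTAAACTTGCCGGCATGCGTACATCTTTGCACCGTAGCCCGAAGTGCGTAATCTTCGAAGGTAT, then reverse).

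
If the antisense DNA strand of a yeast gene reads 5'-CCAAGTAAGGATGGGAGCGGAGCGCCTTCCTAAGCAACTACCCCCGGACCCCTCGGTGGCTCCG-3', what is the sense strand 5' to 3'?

5'-CGGAGCCACCGAGGGGTCCGGGGGTAGTTGCTTAGGAAGGCGCTCCGCTCCCATCCTTACTTGG-3'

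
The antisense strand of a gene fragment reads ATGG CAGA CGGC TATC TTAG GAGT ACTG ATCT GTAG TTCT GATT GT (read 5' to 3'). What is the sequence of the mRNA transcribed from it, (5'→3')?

5'-ACAAUCAGAACUACAGAUCAGUACUCCUAAGAUAGCCGUCUGCCAU-3'

The mRNA has the sequence of the coding strand (reverse complement of the template) with T→U. Reverse complement of ATGGCAGACGGCTATCTTAGGAGTACTGATCTGTAGTTCTGATTGT is ACAATCAGAACTACAGATCAGTACTCCTAAGATAGCCGTCTGCCAT; then T→U.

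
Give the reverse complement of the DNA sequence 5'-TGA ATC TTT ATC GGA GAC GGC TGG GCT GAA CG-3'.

5'-CGTTCAGCCCAGCCGTCTCCGATAAAGATTCA-3'

Complement each base (A↔T, G↔C): ACTTAGAAATAGCCTCTGCCGACCCGACTTGC. Then reverse.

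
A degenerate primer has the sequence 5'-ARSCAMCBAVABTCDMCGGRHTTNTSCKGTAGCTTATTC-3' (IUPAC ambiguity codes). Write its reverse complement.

Standard pairs A↔T, G↔C; ambiguity codes pair R↔Y, M↔K, S↔S, B↔V, D↔H, N↔N. Complement (TYSGTKGVTBTVAGHKGCCYDAANASGMCATCGAATAAG), then reverse for 5'→3'.

5'-GAATAAGCTACMGSANAADYCCGKHGAVTBTVGKTGSYT-3'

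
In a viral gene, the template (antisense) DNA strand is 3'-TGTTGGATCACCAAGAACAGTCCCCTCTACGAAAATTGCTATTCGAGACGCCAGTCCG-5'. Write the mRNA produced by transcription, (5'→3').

5'-ACAACCUAGUGGUUCUUGUCAGGGGAGAUGCUUUUAACGAUAAGCUCUGCGGUCAGGC-3'

Reading the template 3'→5' as shown, RNA polymerase pairs each base (A→U, T→A, G↔C) to build mRNA 5'→3' directly.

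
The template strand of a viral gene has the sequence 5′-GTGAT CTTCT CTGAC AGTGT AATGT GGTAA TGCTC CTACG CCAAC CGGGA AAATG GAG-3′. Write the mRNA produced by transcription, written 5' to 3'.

The mRNA has the sequence of the coding strand (reverse complement of the template) with T→U. Reverse complement of GTGATCTTCTCTGACAGTGTAATGTGGTAATGCTCCTACGCCAACCGGGAAAATGGAG is CTCCATTTTCCCGGTTGGCGTAGGAGCATTACCACATTACACTGTCAGAGAAGATCAC; then T→U.

5'-CUCCAUUUUCCCGGUUGGCGUAGGAGCAUUACCACAUUACACUGUCAGAGAAGAUCAC-3'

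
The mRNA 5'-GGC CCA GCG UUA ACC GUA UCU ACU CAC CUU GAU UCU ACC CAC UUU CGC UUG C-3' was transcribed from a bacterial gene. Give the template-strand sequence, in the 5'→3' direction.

Replace U with T to get the coding DNA strand: GGCCCAGCGTTAACCGTATCTACTCACCTTGATTCTACCCACTTTCGCTTGC. The template strand is its reverse complement (complement CCGGGTCGCAATTGGCATAGATGAGTGGAACTAAGATGGGTGAAAGCGAACG, then reverse).

5'-GCAAGCGAAAGTGGGTAGAATCAAGGTGAGTAGATACGGTTAACGCTGGGCC-3'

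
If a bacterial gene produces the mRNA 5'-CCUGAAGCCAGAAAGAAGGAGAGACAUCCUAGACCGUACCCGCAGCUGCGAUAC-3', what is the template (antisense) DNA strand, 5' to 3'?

5′-GTATCGCAGCTGCGGGTACGGTCTAGGATGTCTCTCCTTCTTTCTGGCTTCAGG-3′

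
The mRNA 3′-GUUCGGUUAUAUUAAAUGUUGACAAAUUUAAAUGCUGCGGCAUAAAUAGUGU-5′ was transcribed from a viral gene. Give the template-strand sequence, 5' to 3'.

Written 5'→3' the mRNA is UGUGAUAAAUACGGCGUCGUAAAUUUAAACAGUUGUAAAUUAUAUUGGCUUG, so the coding DNA strand is TGTGATAAATACGGCGTCGTAAATTTAAACAGTTGTAAATTATATTGGCTTG. The template is its reverse complement.

5′-CAAGCCAATATAATTTACAACTGTTTAAATTTACGACGCCGTATTTATCACA-3′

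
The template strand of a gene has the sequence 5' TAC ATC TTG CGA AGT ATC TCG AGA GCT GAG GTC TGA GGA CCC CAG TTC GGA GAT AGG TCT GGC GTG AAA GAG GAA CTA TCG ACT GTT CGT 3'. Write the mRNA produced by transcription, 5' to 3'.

RNA polymerase reads the template 3'→5' and synthesizes mRNA 5'→3' by base-pairing (A→U, T→A, G↔C). The complement of the template is ATGTAGAACGCTTCATAGAGCTCTCGACTCCAGACTCCTGGGGTCAAGCCTCTATCCAGACCGCACTTTCTCCTTGATAGCTGACAAGCA; antiparallel, so 5'→3' the coding strand is ACGAACAGTCGATAGTTCCTCTTTCACGCCAGACCTATCTCCGAACTGGGGTCCTCAGACCTCAGCTCTCGAGATACTTCGCAAGATGTA. Replace T with U for the mRNA.

5'-ACGAACAGUCGAUAGUUCCUCUUUCACGCCAGACCUAUCUCCGAACUGGGGUCCUCAGACCUCAGCUCUCGAGAUACUUCGCAAGAUGUA-3'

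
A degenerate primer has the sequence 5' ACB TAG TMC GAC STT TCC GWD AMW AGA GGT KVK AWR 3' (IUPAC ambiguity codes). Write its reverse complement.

5'-YWTMBMACCTCTWKTHWCGGAAASGTCGKACTAVGT-3'

Standard pairs A↔T, G↔C; ambiguity codes pair R↔Y, M↔K, W↔W, S↔S, B↔V, D↔H. Complement (TGVATCAKGCTGSAAAGGCWHTKWTCTCCAMBMTWY), then reverse for 5'→3'.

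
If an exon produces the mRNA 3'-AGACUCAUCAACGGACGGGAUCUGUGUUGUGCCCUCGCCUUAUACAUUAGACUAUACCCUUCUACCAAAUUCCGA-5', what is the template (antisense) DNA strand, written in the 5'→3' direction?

5'-TCTGAGTAGTTGCCTGCCCTAGACACAACACGGGAGCGGAATATGTAATCTGATATGGGAAGATGGTTTAAGGCT-3'

Written 5'→3' the mRNA is AGCCUUAAACCAUCUUCCCAUAUCAGAUUACAUAUUCCGCUCCCGUGUUGUGUCUAGGGCAGGCAACUACUCAGA, so the coding DNA strand is AGCCTTAAACCATCTTCCCATATCAGATTACATATTCCGCTCCCGTGTTGTGTCTAGGGCAGGCAACTACTCAGA. The template is its reverse complement.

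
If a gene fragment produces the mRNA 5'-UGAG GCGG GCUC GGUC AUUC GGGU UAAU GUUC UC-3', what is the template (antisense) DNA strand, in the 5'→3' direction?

Replace U with T to get the coding DNA strand: TGAGGCGGGCTCGGTCATTCGGGTTAATGTTCTC. The template strand is its reverse complement (complement ACTCCGCCCGAGCCAGTAAGCCCAATTACAAGAG, then reverse).

5′-GAGAACATTAACCCGAATGACCGAGCCCGCCTCA-3′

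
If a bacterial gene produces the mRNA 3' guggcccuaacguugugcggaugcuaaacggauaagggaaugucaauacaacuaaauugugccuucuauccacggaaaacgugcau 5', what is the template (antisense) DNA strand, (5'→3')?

Written 5'→3' the mRNA is UACGUGCAAAAGGCACCUAUCUUCCGUGUUAAAUCAACAUAACUGUAAGGGAAUAGGCAAAUCGUAGGCGUGUUGCAAUCCCGGUG, so the coding DNA strand is TACGTGCAAAAGGCACCTATCTTCCGTGTTAAATCAACATAACTGTAAGGGAATAGGCAAATCGTAGGCGTGTTGCAATCCCGGTG. The template is its reverse complement.

5'-CACCGGGATTGCAACACGCCTACGATTTGCCTATTCCCTTACAGTTATGTTGATTTAACACGGAAGATAGGTGCCTTTTGCACGTA-3'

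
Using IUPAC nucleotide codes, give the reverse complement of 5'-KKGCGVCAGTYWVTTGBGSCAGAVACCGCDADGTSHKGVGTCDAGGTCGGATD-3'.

Standard pairs A↔T, G↔C; ambiguity codes pair Y↔R, K↔M, W↔W, S↔S, B↔V, D↔H. Complement (MMCGCBGTCARWBAACVCSGTCTBTGGCGHTHCASDMCBCAGHTCCAGCCTAH), then reverse for 5'→3'.

5'-HATCCGACCTHGACBCMDSACHTHGCGGTBTCTGSCVCAABWRACTGBCGCMM-3'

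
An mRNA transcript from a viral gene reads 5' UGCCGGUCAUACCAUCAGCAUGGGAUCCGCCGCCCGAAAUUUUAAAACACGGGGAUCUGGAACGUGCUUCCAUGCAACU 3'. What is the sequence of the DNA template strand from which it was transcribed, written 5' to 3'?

Replace U with T to get the coding DNA strand: TGCCGGTCATACCATCAGCATGGGATCCGCCGCCCGAAATTTTAAAACACGGGGATCTGGAACGTGCTTCCATGCAACT. The template strand is its reverse complement (complement ACGGCCAGTATGGTAGTCGTACCCTAGGCGGCGGGCTTTAAAATTTTGTGCCCCTAGACCTTGCACGAAGGTACGTTGA, then reverse).

5'-AGTTGCATGGAAGCACGTTCCAGATCCCCGTGTTTTAAAATTTCGGGCGGCGGATCCCATGCTGATGGTATGACCGGCA-3'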